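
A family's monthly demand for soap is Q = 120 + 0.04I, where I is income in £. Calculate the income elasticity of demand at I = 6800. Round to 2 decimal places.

0.69

At I = 6800: Q = 392.000.
dQ/dI = 0.04.
η = (dQ/dI)·(I/Q) = 0.04 × (6800/392.000) = 0.69.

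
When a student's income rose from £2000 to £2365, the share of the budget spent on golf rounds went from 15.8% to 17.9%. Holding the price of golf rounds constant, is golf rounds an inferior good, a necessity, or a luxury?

luxury

The budget share rises as income rises, so η > 1.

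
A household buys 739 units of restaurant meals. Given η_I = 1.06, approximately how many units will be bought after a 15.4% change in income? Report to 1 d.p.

859.6

%ΔQ ≈ η × %ΔI = 1.06 × 15.4% = 16.324%.
New Q ≈ 739 × (1 + 0.16324) = 859.6.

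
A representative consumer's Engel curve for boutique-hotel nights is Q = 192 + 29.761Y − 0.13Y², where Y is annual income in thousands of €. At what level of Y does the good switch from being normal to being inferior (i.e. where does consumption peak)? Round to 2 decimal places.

114.47

dQ/dY = 29.761 − 0.26Y.
The good is inferior where dQ/dY < 0. Setting dQ/dY = 0 gives Y = 29.761 / 0.26 = 114.47.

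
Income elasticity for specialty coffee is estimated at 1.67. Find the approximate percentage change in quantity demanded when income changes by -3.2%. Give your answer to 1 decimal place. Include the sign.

-5.3%

%ΔQ ≈ η × %ΔI = 1.67 × (-3.2%) = -5.3%.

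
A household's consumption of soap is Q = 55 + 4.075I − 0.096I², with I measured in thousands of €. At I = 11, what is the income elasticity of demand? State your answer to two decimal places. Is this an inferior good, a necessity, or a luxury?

At I = 11: Q = 88.2090.
dQ/dI = 4.075 − 0.192I = 1.96300.
η = (dQ/dI)·(I/Q) = 1.96300 × (11/88.2090) = 0.24.
0 < η < 1 ⇒ necessity.

0.24 (necessity)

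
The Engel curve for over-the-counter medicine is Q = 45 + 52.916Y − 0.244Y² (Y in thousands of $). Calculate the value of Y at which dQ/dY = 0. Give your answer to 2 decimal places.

108.43

dQ/dY = 52.916 − 0.488Y.
The good is inferior where dQ/dY < 0. Setting dQ/dY = 0 gives Y = 52.916 / 0.488 = 108.43.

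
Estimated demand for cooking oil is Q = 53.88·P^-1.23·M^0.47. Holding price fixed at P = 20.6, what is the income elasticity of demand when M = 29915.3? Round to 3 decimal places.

For a multiplicative demand Q = A·P^α·M^β, the income elasticity is β everywhere.
Here β = 0.47, so η = 0.470.

0.470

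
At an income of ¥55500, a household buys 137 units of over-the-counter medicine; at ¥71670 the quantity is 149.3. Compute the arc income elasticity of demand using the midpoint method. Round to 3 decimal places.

0.338

ΔQ = 149.3 − 137 = 12.3; midpoint Q̄ = (137 + 149.3)/2 = 143.15.
ΔI = 71670 − 55500 = 16170; midpoint Ī = (55500 + 71670)/2 = 63585.
η = (ΔQ/Q̄) ÷ (ΔI/Ī) = (12.3/143.15) ÷ (16170/63585) = 0.338.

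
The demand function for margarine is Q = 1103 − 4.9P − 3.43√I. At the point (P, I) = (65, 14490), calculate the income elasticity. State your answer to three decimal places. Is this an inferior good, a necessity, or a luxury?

At P = 65, I = 14490: Q = 371.616.
Holding P constant, ∂Q/∂I = -3.43/(2√I) = -0.0142472.
η_I = (∂Q/∂I)·(I/Q) = -0.0142472 × (14490/371.616) = -0.556.
Since η < 0, this is an inferior good.

-0.556 (inferior good)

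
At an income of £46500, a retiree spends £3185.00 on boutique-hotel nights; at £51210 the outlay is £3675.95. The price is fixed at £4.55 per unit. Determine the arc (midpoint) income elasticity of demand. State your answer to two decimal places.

1.48

With a constant price, Q₁ = 3185.00/4.55 = 700.000 and Q₂ = 3675.95/4.55 = 807.901 (equivalently, work directly with expenditure since P cancels).
Midpoint %ΔQ = (3675.95 − 3185.00)/3430.48 = 0.14311; midpoint %ΔI = (51210 − 46500)/48855 = 0.09641.
η = 0.14311 / 0.09641 = 1.48.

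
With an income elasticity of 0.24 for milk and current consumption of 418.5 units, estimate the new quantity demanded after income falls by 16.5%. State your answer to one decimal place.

%ΔQ ≈ η × %ΔI = 0.24 × (-16.5%) = -3.96%.
New Q ≈ 418.5 × (1 − 0.0396) = 401.9.

401.9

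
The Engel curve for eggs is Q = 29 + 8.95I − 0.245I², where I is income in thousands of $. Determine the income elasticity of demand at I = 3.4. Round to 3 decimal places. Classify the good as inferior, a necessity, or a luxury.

At I = 3.4: Q = 56.5978.
dQ/dI = 8.95 − 0.49I = 7.28400.
η = (dQ/dI)·(I/Q) = 7.28400 × (3.4/56.5978) = 0.438.
0 < η < 1 ⇒ necessity.

0.438 (necessity)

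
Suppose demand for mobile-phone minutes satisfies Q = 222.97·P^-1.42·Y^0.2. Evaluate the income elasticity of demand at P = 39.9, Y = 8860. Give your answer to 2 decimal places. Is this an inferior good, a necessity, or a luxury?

For a multiplicative demand Q = A·P^α·Y^β, the income elasticity is β everywhere.
Here β = 0.2, so η = 0.20.
Since 0 < η < 1, this is a necessity.

0.20 (necessity)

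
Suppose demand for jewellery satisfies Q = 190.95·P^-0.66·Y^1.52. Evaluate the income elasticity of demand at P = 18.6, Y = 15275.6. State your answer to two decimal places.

1.52

For a multiplicative demand Q = A·P^α·Y^β, the income elasticity is β everywhere.
Here β = 1.52, so η = 1.52.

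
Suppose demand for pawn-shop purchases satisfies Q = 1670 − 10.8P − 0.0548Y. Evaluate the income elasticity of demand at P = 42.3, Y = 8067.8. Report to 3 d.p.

At P = 42.3, Y = 8067.8: Q = 771.045.
Holding P constant, ∂Q/∂Y = −0.0548.
η_Y = (∂Q/∂Y)·(Y/Q) = -0.0548 × (8067.8/771.045) = -0.573.

-0.573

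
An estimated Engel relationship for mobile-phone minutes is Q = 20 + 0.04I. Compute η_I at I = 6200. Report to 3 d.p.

0.925

At I = 6200: Q = 268.000.
dQ/dI = 0.04.
η = (dQ/dI)·(I/Q) = 0.04 × (6200/268.000) = 0.925.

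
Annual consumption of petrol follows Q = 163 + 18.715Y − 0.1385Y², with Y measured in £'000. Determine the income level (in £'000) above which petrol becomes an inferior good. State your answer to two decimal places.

dQ/dY = 18.715 − 0.277Y.
The good is inferior where dQ/dY < 0. Setting dQ/dY = 0 gives Y = 18.715 / 0.277 = 67.56.

67.56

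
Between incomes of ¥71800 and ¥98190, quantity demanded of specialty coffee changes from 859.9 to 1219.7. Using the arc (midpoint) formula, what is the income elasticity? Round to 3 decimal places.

ΔQ = 1219.7 − 859.9 = 359.8; midpoint Q̄ = (859.9 + 1219.7)/2 = 1039.8.
ΔI = 98190 − 71800 = 26390; midpoint Ī = (71800 + 98190)/2 = 84995.
η = (ΔQ/Q̄) ÷ (ΔI/Ī) = (359.8/1039.8) ÷ (26390/84995) = 1.114.

1.114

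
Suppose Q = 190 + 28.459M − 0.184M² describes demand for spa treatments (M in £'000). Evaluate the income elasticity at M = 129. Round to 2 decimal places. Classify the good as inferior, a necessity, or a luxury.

-3.07 (inferior good)

At M = 129: Q = 799.2670.
dQ/dM = 28.459 − 0.368M = -19.01300.
η = (dQ/dM)·(M/Q) = -19.01300 × (129/799.2670) = -3.07.
η < 0 ⇒ inferior good.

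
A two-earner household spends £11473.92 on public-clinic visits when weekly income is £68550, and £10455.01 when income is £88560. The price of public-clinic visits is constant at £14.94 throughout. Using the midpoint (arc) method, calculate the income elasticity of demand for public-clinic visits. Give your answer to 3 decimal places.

With a constant price, Q₁ = 11473.92/14.94 = 768.000 and Q₂ = 10455.01/14.94 = 699.800 (equivalently, work directly with expenditure since P cancels).
Midpoint %ΔQ = (10455.01 − 11473.92)/10964.47 = -0.09293; midpoint %ΔI = (88560 − 68550)/78555 = 0.25473.
η = -0.09293 / 0.25473 = -0.365.

-0.365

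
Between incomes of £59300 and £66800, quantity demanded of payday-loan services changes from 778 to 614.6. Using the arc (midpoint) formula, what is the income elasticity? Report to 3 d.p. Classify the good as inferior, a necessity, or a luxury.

ΔQ = 614.6 − 778 = -163.4; midpoint Q̄ = (778 + 614.6)/2 = 696.3.
ΔI = 66800 − 59300 = 7500; midpoint Ī = (59300 + 66800)/2 = 63050.
η = (ΔQ/Q̄) ÷ (ΔI/Ī) = (-163.4/696.3) ÷ (7500/63050) = -1.973.
η < 0 ⇒ inferior good.

-1.973 (inferior good)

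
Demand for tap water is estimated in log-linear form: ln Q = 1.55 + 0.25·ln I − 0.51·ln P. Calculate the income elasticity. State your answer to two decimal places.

0.25

In a log-linear demand, the coefficient on ln I is the income elasticity.
So η = 0.25.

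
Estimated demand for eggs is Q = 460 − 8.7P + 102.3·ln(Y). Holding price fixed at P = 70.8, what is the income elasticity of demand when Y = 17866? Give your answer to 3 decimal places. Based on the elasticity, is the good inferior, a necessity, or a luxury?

At P = 70.8, Y = 17866: Q = 845.624.
Holding P constant, ∂Q/∂Y = 102.3/Y = 0.00572596.
η_Y = (∂Q/∂Y)·(Y/Q) = 0.00572596 × (17866/845.624) = 0.121.
Since 0 < η < 1, this is a necessity.

0.121 (necessity)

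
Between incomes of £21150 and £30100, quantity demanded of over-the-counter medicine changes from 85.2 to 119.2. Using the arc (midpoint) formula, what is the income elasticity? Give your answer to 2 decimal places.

0.95

ΔQ = 119.2 − 85.2 = 34; midpoint Q̄ = (85.2 + 119.2)/2 = 102.2.
ΔI = 30100 − 21150 = 8950; midpoint Ī = (21150 + 30100)/2 = 25625.
η = (ΔQ/Q̄) ÷ (ΔI/Ī) = (34/102.2) ÷ (8950/25625) = 0.95.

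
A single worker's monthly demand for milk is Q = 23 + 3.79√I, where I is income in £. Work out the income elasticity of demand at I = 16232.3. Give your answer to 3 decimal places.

0.477

At I = 16232.3: Q = 505.869.
dQ/dI = 3.79/(2√I) = 0.0148737 at this income.
η = (dQ/dI)·(I/Q) = 0.0148737 × (16232.3/505.869) = 0.477.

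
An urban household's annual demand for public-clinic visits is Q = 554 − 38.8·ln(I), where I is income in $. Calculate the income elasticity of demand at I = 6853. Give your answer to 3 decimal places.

-0.184

At I = 6853: Q = 211.301.
dQ/dI = -38.8/I = -0.00566175 at this income.
η = (dQ/dI)·(I/Q) = -0.00566175 × (6853/211.301) = -0.184.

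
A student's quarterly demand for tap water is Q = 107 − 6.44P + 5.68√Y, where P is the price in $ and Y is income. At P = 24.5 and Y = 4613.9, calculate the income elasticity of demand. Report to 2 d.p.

At P = 24.5, Y = 4613.9: Q = 335.038.
Holding P constant, ∂Q/∂Y = 5.68/(2√Y) = 0.0418104.
η_Y = (∂Q/∂Y)·(Y/Q) = 0.0418104 × (4613.9/335.038) = 0.58.

0.58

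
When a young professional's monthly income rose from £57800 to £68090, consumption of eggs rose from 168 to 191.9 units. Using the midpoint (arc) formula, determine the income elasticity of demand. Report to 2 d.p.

ΔQ = 191.9 − 168 = 23.9; midpoint Q̄ = (168 + 191.9)/2 = 179.95.
ΔI = 68090 − 57800 = 10290; midpoint Ī = (57800 + 68090)/2 = 62945.
η = (ΔQ/Q̄) ÷ (ΔI/Ī) = (23.9/179.95) ÷ (10290/62945) = 0.81.

0.81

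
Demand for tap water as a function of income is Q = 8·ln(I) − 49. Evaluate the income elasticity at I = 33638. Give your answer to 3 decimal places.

At I = 33638: Q = 34.387.
dQ/dI = 8/I = 0.000237826 at this income.
η = (dQ/dI)·(I/Q) = 0.000237826 × (33638/34.387) = 0.233.

0.233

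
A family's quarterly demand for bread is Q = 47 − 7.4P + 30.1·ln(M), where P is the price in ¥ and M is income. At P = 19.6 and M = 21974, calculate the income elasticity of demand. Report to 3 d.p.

At P = 19.6, M = 21974: Q = 202.888.
Holding P constant, ∂Q/∂M = 30.1/M = 0.0013698.
η_M = (∂Q/∂M)·(M/Q) = 0.0013698 × (21974/202.888) = 0.148.

0.148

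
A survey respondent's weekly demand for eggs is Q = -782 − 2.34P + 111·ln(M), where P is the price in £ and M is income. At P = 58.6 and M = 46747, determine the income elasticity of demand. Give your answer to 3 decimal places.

0.405

At P = 58.6, M = 46747: Q = 274.404.
Holding P constant, ∂Q/∂M = 111/M = 0.00237448.
η_M = (∂Q/∂M)·(M/Q) = 0.00237448 × (46747/274.404) = 0.405.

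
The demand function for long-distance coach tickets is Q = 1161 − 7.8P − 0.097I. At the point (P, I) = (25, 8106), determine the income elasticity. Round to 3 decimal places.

-4.375

At P = 25, I = 8106: Q = 179.718.
Holding P constant, ∂Q/∂I = −0.097.
η_I = (∂Q/∂I)·(I/Q) = -0.097 × (8106/179.718) = -4.375.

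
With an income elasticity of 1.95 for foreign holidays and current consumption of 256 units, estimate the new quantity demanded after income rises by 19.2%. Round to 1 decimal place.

%ΔQ ≈ η × %ΔI = 1.95 × 19.2% = 37.44%.
New Q ≈ 256 × (1 + 0.3744) = 351.8.

351.8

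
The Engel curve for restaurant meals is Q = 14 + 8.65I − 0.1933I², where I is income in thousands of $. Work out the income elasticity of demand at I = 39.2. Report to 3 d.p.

At I = 39.2: Q = 56.0475.
dQ/dI = 8.65 − 0.3866I = -6.50472.
η = (dQ/dI)·(I/Q) = -6.50472 × (39.2/56.0475) = -4.549.

-4.549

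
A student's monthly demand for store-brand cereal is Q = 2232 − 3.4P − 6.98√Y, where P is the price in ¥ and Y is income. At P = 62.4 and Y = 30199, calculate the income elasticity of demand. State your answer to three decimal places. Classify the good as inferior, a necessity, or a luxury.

-0.752 (inferior good)

At P = 62.4, Y = 30199: Q = 806.865.
Holding P constant, ∂Q/∂Y = -6.98/(2√Y) = -0.020083.
η_Y = (∂Q/∂Y)·(Y/Q) = -0.020083 × (30199/806.865) = -0.752.
Since η < 0, this is an inferior good.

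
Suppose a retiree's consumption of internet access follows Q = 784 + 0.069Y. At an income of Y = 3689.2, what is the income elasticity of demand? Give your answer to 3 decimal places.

At Y = 3689.2: Q = 1038.555.
dQ/dY = 0.069.
η = (dQ/dY)·(Y/Q) = 0.069 × (3689.2/1038.555) = 0.245.

0.245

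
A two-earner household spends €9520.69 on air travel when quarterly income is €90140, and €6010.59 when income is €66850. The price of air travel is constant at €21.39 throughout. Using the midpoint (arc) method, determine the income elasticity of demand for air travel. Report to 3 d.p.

1.523

With a constant price, Q₁ = 9520.69/21.39 = 445.100 and Q₂ = 6010.59/21.39 = 281.000 (equivalently, work directly with expenditure since P cancels).
Midpoint %ΔQ = (6010.59 − 9520.69)/7765.64 = -0.45200; midpoint %ΔI = (66850 − 90140)/78495 = -0.29671.
η = -0.45200 / -0.29671 = 1.523.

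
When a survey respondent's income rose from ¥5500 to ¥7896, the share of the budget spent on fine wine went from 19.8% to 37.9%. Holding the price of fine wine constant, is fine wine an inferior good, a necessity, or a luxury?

The budget share rises as income rises, so η > 1.

luxury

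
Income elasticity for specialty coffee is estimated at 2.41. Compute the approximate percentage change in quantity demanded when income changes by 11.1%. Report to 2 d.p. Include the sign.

%ΔQ ≈ η × %ΔI = 2.41 × 11.1% = 26.75%.

26.75%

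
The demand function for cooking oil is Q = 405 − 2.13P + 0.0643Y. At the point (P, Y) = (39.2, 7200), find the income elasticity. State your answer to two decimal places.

At P = 39.2, Y = 7200: Q = 784.464.
Holding P constant, ∂Q/∂Y = 0.0643.
η_Y = (∂Q/∂Y)·(Y/Q) = 0.0643 × (7200/784.464) = 0.59.

0.59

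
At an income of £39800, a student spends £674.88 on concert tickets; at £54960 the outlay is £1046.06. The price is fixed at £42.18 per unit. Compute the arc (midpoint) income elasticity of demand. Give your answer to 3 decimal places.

With a constant price, Q₁ = 674.88/42.18 = 16.000 and Q₂ = 1046.06/42.18 = 24.800 (equivalently, work directly with expenditure since P cancels).
Midpoint %ΔQ = (1046.06 − 674.88)/860.47 = 0.43137; midpoint %ΔI = (54960 − 39800)/47380 = 0.31997.
η = 0.43137 / 0.31997 = 1.348.

1.348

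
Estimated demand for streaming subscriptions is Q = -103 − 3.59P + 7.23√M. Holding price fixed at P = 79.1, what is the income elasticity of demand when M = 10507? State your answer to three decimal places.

1.046

At P = 79.1, M = 10507: Q = 354.132.
Holding P constant, ∂Q/∂M = 7.23/(2√M) = 0.035267.
η_M = (∂Q/∂M)·(M/Q) = 0.035267 × (10507/354.132) = 1.046.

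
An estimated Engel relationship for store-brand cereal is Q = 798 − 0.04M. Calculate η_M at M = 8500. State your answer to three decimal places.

-0.742

At M = 8500: Q = 458.000.
dQ/dM = −0.04.
η = (dQ/dM)·(M/Q) = -0.04 × (8500/458.000) = -0.742.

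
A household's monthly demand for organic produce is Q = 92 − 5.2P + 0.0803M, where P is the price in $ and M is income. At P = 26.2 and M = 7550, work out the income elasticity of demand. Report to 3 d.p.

1.079

At P = 26.2, M = 7550: Q = 562.025.
Holding P constant, ∂Q/∂M = 0.0803.
η_M = (∂Q/∂M)·(M/Q) = 0.0803 × (7550/562.025) = 1.079.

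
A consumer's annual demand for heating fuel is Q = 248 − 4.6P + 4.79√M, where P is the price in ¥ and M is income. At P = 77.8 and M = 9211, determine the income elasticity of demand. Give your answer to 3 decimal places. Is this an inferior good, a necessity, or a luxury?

0.657 (necessity)

At P = 77.8, M = 9211: Q = 349.835.
Holding P constant, ∂Q/∂M = 4.79/(2√M) = 0.0249547.
η_M = (∂Q/∂M)·(M/Q) = 0.0249547 × (9211/349.835) = 0.657.
Since 0 < η < 1, this is a necessity.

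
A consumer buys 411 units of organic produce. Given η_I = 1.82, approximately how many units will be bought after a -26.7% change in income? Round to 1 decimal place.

211.3

%ΔQ ≈ η × %ΔI = 1.82 × (-26.7%) = -48.594%.
New Q ≈ 411 × (1 − 0.48594) = 211.3.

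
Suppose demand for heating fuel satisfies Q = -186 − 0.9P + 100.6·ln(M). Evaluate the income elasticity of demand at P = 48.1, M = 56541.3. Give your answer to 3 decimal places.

At P = 48.1, M = 56541.3: Q = 871.548.
Holding P constant, ∂Q/∂M = 100.6/M = 0.00177923.
η_M = (∂Q/∂M)·(M/Q) = 0.00177923 × (56541.3/871.548) = 0.115.

0.115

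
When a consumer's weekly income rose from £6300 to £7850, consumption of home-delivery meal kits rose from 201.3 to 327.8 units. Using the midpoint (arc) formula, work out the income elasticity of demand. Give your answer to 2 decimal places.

2.18

ΔQ = 327.8 − 201.3 = 126.5; midpoint Q̄ = (201.3 + 327.8)/2 = 264.55.
ΔI = 7850 − 6300 = 1550; midpoint Ī = (6300 + 7850)/2 = 7075.
η = (ΔQ/Q̄) ÷ (ΔI/Ī) = (126.5/264.55) ÷ (1550/7075) = 2.18.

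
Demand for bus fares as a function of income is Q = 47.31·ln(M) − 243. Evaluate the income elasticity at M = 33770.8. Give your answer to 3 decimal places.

At M = 33770.8: Q = 250.318.
dQ/dM = 47.31/M = 0.00140091 at this income.
η = (dQ/dM)·(M/Q) = 0.00140091 × (33770.8/250.318) = 0.189.

0.189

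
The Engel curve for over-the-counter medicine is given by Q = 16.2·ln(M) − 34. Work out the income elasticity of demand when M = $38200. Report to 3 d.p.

At M = 38200: Q = 136.920.
dQ/dM = 16.2/M = 0.000424084 at this income.
η = (dQ/dM)·(M/Q) = 0.000424084 × (38200/136.920) = 0.118.

0.118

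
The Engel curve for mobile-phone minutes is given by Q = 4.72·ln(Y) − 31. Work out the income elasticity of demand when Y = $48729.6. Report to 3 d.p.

At Y = 48729.6: Q = 19.948.
dQ/dY = 4.72/Y = 0.000096861 at this income.
η = (dQ/dY)·(Y/Q) = 0.000096861 × (48729.6/19.948) = 0.237.

0.237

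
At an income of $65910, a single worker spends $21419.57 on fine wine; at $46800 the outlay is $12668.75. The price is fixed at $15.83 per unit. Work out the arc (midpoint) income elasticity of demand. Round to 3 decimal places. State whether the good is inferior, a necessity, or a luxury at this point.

With a constant price, Q₁ = 21419.57/15.83 = 1353.100 and Q₂ = 12668.75/15.83 = 800.300 (equivalently, work directly with expenditure since P cancels).
Midpoint %ΔQ = (12668.75 − 21419.57)/17044.16 = -0.51342; midpoint %ΔI = (46800 − 65910)/56355 = -0.33910.
η = -0.51342 / -0.33910 = 1.514.
η > 1 ⇒ luxury.

1.514 (luxury)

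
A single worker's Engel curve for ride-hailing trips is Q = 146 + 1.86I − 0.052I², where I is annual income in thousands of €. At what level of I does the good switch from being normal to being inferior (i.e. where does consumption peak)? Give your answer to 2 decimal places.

17.88

dQ/dI = 1.86 − 0.104I.
The good is inferior where dQ/dI < 0. Setting dQ/dI = 0 gives I = 1.86 / 0.104 = 17.88.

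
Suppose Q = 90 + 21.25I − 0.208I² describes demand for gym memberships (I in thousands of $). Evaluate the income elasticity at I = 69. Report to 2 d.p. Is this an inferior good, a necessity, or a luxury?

-0.91 (inferior good)

At I = 69: Q = 565.9620.
dQ/dI = 21.25 − 0.416I = -7.45400.
η = (dQ/dI)·(I/Q) = -7.45400 × (69/565.9620) = -0.91.
η < 0 ⇒ inferior good.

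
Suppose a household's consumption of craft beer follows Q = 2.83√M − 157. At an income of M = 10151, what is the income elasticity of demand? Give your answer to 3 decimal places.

At M = 10151: Q = 128.129.
dQ/dM = 2.83/(2√M) = 0.0140444 at this income.
η = (dQ/dM)·(M/Q) = 0.0140444 × (10151/128.129) = 1.113.

1.113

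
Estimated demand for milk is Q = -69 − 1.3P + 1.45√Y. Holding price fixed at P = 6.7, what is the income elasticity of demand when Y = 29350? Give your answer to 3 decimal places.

At P = 6.7, Y = 29350: Q = 170.702.
Holding P constant, ∂Q/∂Y = 1.45/(2√Y) = 0.00423189.
η_Y = (∂Q/∂Y)·(Y/Q) = 0.00423189 × (29350/170.702) = 0.728.

0.728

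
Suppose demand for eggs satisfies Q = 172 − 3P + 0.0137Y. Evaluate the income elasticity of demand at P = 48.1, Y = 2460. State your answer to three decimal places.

At P = 48.1, Y = 2460: Q = 61.402.
Holding P constant, ∂Q/∂Y = 0.0137.
η_Y = (∂Q/∂Y)·(Y/Q) = 0.0137 × (2460/61.402) = 0.549.

0.549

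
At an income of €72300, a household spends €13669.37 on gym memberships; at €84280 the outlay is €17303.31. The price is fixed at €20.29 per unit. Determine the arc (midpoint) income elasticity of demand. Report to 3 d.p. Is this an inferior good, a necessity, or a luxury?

1.533 (luxury)

With a constant price, Q₁ = 13669.37/20.29 = 673.700 and Q₂ = 17303.31/20.29 = 852.800 (equivalently, work directly with expenditure since P cancels).
Midpoint %ΔQ = (17303.31 − 13669.37)/15486.34 = 0.23465; midpoint %ΔI = (84280 − 72300)/78290 = 0.15302.
η = 0.23465 / 0.15302 = 1.533.
η > 1 ⇒ luxury.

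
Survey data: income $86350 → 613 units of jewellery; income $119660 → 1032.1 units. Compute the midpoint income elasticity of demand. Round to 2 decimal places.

1.58

ΔQ = 1032.1 − 613 = 419.1; midpoint Q̄ = (613 + 1032.1)/2 = 822.55.
ΔI = 119660 − 86350 = 33310; midpoint Ī = (86350 + 119660)/2 = 103005.
η = (ΔQ/Q̄) ÷ (ΔI/Ī) = (419.1/822.55) ÷ (33310/103005) = 1.58.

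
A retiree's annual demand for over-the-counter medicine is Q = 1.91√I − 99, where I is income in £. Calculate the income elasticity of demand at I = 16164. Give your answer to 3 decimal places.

0.844

At I = 16164: Q = 143.833.
dQ/dI = 1.91/(2√I) = 0.00751154 at this income.
η = (dQ/dI)·(I/Q) = 0.00751154 × (16164/143.833) = 0.844.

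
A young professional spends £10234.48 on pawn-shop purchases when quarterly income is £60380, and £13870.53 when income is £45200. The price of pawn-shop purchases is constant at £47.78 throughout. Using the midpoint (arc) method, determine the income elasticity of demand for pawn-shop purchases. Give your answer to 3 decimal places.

-1.049

With a constant price, Q₁ = 10234.48/47.78 = 214.200 and Q₂ = 13870.53/47.78 = 290.300 (equivalently, work directly with expenditure since P cancels).
Midpoint %ΔQ = (13870.53 − 10234.48)/12052.51 = 0.30168; midpoint %ΔI = (45200 − 60380)/52790 = -0.28755.
η = 0.30168 / -0.28755 = -1.049.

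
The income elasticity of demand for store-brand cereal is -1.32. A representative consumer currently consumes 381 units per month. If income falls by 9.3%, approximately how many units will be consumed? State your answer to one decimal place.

%ΔQ ≈ η × %ΔI = -1.32 × (-9.3%) = 12.276%.
New Q ≈ 381 × (1 + 0.12276) = 427.8.

427.8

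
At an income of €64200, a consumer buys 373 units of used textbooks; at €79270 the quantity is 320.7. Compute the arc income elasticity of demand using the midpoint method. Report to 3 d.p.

-0.718

ΔQ = 320.7 − 373 = -52.3; midpoint Q̄ = (373 + 320.7)/2 = 346.85.
ΔI = 79270 − 64200 = 15070; midpoint Ī = (64200 + 79270)/2 = 71735.
η = (ΔQ/Q̄) ÷ (ΔI/Ī) = (-52.3/346.85) ÷ (15070/71735) = -0.718.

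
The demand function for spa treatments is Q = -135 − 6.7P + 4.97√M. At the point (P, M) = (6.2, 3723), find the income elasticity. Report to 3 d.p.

At P = 6.2, M = 3723: Q = 126.711.
Holding P constant, ∂Q/∂M = 4.97/(2√M) = 0.0407268.
η_M = (∂Q/∂M)·(M/Q) = 0.0407268 × (3723/126.711) = 1.197.

1.197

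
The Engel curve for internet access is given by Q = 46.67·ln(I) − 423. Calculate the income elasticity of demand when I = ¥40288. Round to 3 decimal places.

0.649

At I = 40288: Q = 71.880.
dQ/dI = 46.67/I = 0.00115841 at this income.
η = (dQ/dI)·(I/Q) = 0.00115841 × (40288/71.880) = 0.649.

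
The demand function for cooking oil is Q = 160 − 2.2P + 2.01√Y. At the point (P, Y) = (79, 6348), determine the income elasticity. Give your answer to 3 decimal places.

At P = 79, Y = 6348: Q = 146.345.
Holding P constant, ∂Q/∂Y = 2.01/(2√Y) = 0.0126138.
η_Y = (∂Q/∂Y)·(Y/Q) = 0.0126138 × (6348/146.345) = 0.547.

0.547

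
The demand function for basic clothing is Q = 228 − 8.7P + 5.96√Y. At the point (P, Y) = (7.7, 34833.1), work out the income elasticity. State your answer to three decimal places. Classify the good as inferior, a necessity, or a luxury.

0.437 (necessity)

At P = 7.7, Y = 34833.1: Q = 1273.362.
Holding P constant, ∂Q/∂Y = 5.96/(2√Y) = 0.0159669.
η_Y = (∂Q/∂Y)·(Y/Q) = 0.0159669 × (34833.1/1273.362) = 0.437.
Since 0 < η < 1, this is a necessity.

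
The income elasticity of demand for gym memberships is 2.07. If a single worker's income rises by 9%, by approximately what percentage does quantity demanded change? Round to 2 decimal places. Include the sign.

18.63%

%ΔQ ≈ η × %ΔI = 2.07 × 9% = 18.63%.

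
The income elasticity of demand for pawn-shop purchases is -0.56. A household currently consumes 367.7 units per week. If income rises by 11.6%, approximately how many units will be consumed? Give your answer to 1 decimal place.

%ΔQ ≈ η × %ΔI = -0.56 × 11.6% = -6.496%.
New Q ≈ 367.7 × (1 − 0.06496) = 343.8.

343.8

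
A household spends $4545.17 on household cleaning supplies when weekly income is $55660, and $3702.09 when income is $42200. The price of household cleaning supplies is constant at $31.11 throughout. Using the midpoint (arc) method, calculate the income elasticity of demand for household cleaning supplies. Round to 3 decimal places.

With a constant price, Q₁ = 4545.17/31.11 = 146.100 and Q₂ = 3702.09/31.11 = 119.000 (equivalently, work directly with expenditure since P cancels).
Midpoint %ΔQ = (3702.09 − 4545.17)/4123.63 = -0.20445; midpoint %ΔI = (42200 − 55660)/48930 = -0.27509.
η = -0.20445 / -0.27509 = 0.743.

0.743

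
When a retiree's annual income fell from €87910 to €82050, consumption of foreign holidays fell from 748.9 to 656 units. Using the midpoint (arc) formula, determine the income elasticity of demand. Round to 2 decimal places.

ΔQ = 656 − 748.9 = -92.9; midpoint Q̄ = (748.9 + 656)/2 = 702.45.
ΔI = 82050 − 87910 = -5860; midpoint Ī = (87910 + 82050)/2 = 84980.
η = (ΔQ/Q̄) ÷ (ΔI/Ī) = (-92.9/702.45) ÷ (-5860/84980) = 1.92.

1.92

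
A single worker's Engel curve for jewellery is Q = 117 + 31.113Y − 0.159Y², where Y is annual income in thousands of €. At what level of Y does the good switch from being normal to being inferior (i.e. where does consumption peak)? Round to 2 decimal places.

97.84

dQ/dY = 31.113 − 0.318Y.
The good is inferior where dQ/dY < 0. Setting dQ/dY = 0 gives Y = 31.113 / 0.318 = 97.84.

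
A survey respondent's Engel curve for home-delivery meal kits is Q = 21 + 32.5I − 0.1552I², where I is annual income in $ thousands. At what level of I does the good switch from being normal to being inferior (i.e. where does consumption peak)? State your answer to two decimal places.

dQ/dI = 32.5 − 0.3104I.
The good is inferior where dQ/dI < 0. Setting dQ/dI = 0 gives I = 32.5 / 0.3104 = 104.70.

104.70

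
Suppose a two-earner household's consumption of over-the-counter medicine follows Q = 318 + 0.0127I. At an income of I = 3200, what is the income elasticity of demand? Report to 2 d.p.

At I = 3200: Q = 358.640.
dQ/dI = 0.0127.
η = (dQ/dI)·(I/Q) = 0.0127 × (3200/358.640) = 0.11.

0.11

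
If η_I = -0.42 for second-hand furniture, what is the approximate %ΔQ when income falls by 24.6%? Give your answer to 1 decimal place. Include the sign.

%ΔQ ≈ η × %ΔI = -0.42 × (-24.6%) = 10.3%.

10.3%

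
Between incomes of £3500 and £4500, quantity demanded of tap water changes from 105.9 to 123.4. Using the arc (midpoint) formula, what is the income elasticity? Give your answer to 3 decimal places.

ΔQ = 123.4 − 105.9 = 17.5; midpoint Q̄ = (105.9 + 123.4)/2 = 114.65.
ΔI = 4500 − 3500 = 1000; midpoint Ī = (3500 + 4500)/2 = 4000.
η = (ΔQ/Q̄) ÷ (ΔI/Ī) = (17.5/114.65) ÷ (1000/4000) = 0.611.

0.611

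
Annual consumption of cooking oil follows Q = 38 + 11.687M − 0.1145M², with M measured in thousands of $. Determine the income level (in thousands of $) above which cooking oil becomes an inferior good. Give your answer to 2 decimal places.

dQ/dM = 11.687 − 0.229M.
The good is inferior where dQ/dM < 0. Setting dQ/dM = 0 gives M = 11.687 / 0.229 = 51.03.

51.03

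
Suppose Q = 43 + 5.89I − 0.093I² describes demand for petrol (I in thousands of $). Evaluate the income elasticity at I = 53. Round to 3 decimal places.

At I = 53: Q = 93.9330.
dQ/dI = 5.89 − 0.186I = -3.96800.
η = (dQ/dI)·(I/Q) = -3.96800 × (53/93.9330) = -2.239.

-2.239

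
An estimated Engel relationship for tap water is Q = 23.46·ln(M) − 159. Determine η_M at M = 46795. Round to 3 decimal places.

0.252

At M = 46795: Q = 93.278.
dQ/dM = 23.46/M = 0.000501336 at this income.
η = (dQ/dM)·(M/Q) = 0.000501336 × (46795/93.278) = 0.252.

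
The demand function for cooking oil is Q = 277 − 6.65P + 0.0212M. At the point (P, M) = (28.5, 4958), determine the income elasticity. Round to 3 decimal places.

At P = 28.5, M = 4958: Q = 192.585.
Holding P constant, ∂Q/∂M = 0.0212.
η_M = (∂Q/∂M)·(M/Q) = 0.0212 × (4958/192.585) = 0.546.

0.546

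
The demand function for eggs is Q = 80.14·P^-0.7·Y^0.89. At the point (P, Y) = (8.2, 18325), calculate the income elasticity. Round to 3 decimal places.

For a multiplicative demand Q = A·P^α·Y^β, the income elasticity is β everywhere.
Here β = 0.89, so η = 0.890.

0.890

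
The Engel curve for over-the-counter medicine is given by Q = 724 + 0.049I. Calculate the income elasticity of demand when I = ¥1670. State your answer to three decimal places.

0.102

At I = 1670: Q = 805.830.
dQ/dI = 0.049.
η = (dQ/dI)·(I/Q) = 0.049 × (1670/805.830) = 0.102.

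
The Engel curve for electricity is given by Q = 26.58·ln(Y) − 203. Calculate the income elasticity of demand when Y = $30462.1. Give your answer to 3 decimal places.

At Y = 30462.1: Q = 71.418.
dQ/dY = 26.58/Y = 0.00087256 at this income.
η = (dQ/dY)·(Y/Q) = 0.00087256 × (30462.1/71.418) = 0.372.

0.372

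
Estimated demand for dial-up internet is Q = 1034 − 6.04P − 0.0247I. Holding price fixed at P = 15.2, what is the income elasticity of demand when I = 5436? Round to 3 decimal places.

-0.166

At P = 15.2, I = 5436: Q = 807.923.
Holding P constant, ∂Q/∂I = −0.0247.
η_I = (∂Q/∂I)·(I/Q) = -0.0247 × (5436/807.923) = -0.166.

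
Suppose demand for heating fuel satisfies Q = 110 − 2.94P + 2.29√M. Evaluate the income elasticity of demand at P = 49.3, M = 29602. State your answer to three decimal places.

0.549

At P = 49.3, M = 29602: Q = 359.058.
Holding P constant, ∂Q/∂M = 2.29/(2√M) = 0.00665495.
η_M = (∂Q/∂M)·(M/Q) = 0.00665495 × (29602/359.058) = 0.549.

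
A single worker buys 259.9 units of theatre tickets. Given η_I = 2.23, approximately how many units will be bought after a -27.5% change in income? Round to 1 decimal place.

100.5

%ΔQ ≈ η × %ΔI = 2.23 × (-27.5%) = -61.325%.
New Q ≈ 259.9 × (1 − 0.61325) = 100.5.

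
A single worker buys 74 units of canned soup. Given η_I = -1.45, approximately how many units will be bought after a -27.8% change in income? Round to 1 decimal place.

%ΔQ ≈ η × %ΔI = -1.45 × (-27.8%) = 40.31%.
New Q ≈ 74 × (1 + 0.4031) = 103.8.

103.8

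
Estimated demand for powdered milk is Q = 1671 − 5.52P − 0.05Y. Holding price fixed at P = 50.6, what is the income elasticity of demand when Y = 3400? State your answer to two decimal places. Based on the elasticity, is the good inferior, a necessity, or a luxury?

-0.14 (inferior good)

At P = 50.6, Y = 3400: Q = 1221.688.
Holding P constant, ∂Q/∂Y = −0.05.
η_Y = (∂Q/∂Y)·(Y/Q) = -0.05 × (3400/1221.688) = -0.14.
Since η < 0, this is an inferior good.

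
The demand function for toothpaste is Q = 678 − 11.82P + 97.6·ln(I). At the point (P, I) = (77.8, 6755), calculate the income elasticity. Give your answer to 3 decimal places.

At P = 77.8, I = 6755: Q = 619.045.
Holding P constant, ∂Q/∂I = 97.6/I = 0.0144486.
η_I = (∂Q/∂I)·(I/Q) = 0.0144486 × (6755/619.045) = 0.158.

0.158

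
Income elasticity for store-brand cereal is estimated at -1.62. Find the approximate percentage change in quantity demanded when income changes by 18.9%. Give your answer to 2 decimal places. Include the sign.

-30.62%

%ΔQ ≈ η × %ΔI = -1.62 × 18.9% = -30.62%.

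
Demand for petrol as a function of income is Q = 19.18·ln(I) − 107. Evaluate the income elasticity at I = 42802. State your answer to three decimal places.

0.197

At I = 42802: Q = 97.542.
dQ/dI = 19.18/I = 0.00044811 at this income.
η = (dQ/dI)·(I/Q) = 0.00044811 × (42802/97.542) = 0.197.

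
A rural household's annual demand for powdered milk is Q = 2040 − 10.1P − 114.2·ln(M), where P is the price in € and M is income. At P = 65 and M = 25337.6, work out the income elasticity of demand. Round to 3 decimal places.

At P = 65, M = 25337.6: Q = 225.507.
Holding P constant, ∂Q/∂M = -114.2/M = -0.00450714.
η_M = (∂Q/∂M)·(M/Q) = -0.00450714 × (25337.6/225.507) = -0.506.

-0.506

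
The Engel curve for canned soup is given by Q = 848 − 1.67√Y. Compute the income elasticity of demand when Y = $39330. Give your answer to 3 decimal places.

At Y = 39330: Q = 516.809.
dQ/dY = -1.67/(2√Y) = -0.00421041 at this income.
η = (dQ/dY)·(Y/Q) = -0.00421041 × (39330/516.809) = -0.320.

-0.320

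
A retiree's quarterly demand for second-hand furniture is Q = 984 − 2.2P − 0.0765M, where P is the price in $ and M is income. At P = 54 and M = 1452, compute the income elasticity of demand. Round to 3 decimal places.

-0.147

At P = 54, M = 1452: Q = 754.122.
Holding P constant, ∂Q/∂M = −0.0765.
η_M = (∂Q/∂M)·(M/Q) = -0.0765 × (1452/754.122) = -0.147.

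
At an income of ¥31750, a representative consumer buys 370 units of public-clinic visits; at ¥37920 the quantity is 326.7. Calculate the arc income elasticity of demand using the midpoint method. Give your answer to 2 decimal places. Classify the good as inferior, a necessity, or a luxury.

-0.70 (inferior good)

ΔQ = 326.7 − 370 = -43.3; midpoint Q̄ = (370 + 326.7)/2 = 348.35.
ΔI = 37920 − 31750 = 6170; midpoint Ī = (31750 + 37920)/2 = 34835.
η = (ΔQ/Q̄) ÷ (ΔI/Ī) = (-43.3/348.35) ÷ (6170/34835) = -0.70.
η < 0 ⇒ inferior good.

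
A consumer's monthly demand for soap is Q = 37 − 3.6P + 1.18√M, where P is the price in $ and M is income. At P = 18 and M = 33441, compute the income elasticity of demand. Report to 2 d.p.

0.57

At P = 18, M = 33441: Q = 187.985.
Holding P constant, ∂Q/∂M = 1.18/(2√M) = 0.00322636.
η_M = (∂Q/∂M)·(M/Q) = 0.00322636 × (33441/187.985) = 0.57.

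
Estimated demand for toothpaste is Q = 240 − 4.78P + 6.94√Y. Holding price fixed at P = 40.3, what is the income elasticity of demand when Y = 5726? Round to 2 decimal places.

0.46

At P = 40.3, Y = 5726: Q = 572.518.
Holding P constant, ∂Q/∂Y = 6.94/(2√Y) = 0.0458568.
η_Y = (∂Q/∂Y)·(Y/Q) = 0.0458568 × (5726/572.518) = 0.46.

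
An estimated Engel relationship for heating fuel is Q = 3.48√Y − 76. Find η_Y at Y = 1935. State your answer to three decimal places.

At Y = 1935: Q = 77.080.
dQ/dY = 3.48/(2√Y) = 0.0395557 at this income.
η = (dQ/dY)·(Y/Q) = 0.0395557 × (1935/77.080) = 0.993.

0.993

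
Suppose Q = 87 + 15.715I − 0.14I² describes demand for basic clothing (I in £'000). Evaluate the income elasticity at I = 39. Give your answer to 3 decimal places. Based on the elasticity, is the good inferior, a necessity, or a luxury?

0.384 (necessity)

At I = 39: Q = 486.9450.
dQ/dI = 15.715 − 0.28I = 4.79500.
η = (dQ/dI)·(I/Q) = 4.79500 × (39/486.9450) = 0.384.
0 < η < 1 ⇒ necessity.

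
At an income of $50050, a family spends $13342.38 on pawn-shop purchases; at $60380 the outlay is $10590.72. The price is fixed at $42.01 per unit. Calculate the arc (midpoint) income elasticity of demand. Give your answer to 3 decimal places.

With a constant price, Q₁ = 13342.38/42.01 = 317.600 and Q₂ = 10590.72/42.01 = 252.100 (equivalently, work directly with expenditure since P cancels).
Midpoint %ΔQ = (10590.72 − 13342.38)/11966.55 = -0.22995; midpoint %ΔI = (60380 − 50050)/55215 = 0.18709.
η = -0.22995 / 0.18709 = -1.229.

-1.229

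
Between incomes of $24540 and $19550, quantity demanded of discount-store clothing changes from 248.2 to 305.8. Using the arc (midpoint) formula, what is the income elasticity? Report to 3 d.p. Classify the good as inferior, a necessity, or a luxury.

ΔQ = 305.8 − 248.2 = 57.6; midpoint Q̄ = (248.2 + 305.8)/2 = 277.
ΔI = 19550 − 24540 = -4990; midpoint Ī = (24540 + 19550)/2 = 22045.
η = (ΔQ/Q̄) ÷ (ΔI/Ī) = (57.6/277) ÷ (-4990/22045) = -0.919.
η < 0 ⇒ inferior good.

-0.919 (inferior good)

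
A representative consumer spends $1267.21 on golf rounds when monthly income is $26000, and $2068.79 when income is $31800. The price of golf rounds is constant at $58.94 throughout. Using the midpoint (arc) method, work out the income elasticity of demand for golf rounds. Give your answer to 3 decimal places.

With a constant price, Q₁ = 1267.21/58.94 = 21.500 and Q₂ = 2068.79/58.94 = 35.100 (equivalently, work directly with expenditure since P cancels).
Midpoint %ΔQ = (2068.79 − 1267.21)/1668.00 = 0.48056; midpoint %ΔI = (31800 − 26000)/28900 = 0.20069.
η = 0.48056 / 0.20069 = 2.395.

2.395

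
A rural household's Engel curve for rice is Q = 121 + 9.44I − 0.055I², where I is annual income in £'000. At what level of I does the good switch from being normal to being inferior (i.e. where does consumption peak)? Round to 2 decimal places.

85.82

dQ/dI = 9.44 − 0.11I.
The good is inferior where dQ/dI < 0. Setting dQ/dI = 0 gives I = 9.44 / 0.11 = 85.82.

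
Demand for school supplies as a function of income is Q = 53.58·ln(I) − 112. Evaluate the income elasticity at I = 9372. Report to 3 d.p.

0.142

At I = 9372: Q = 378.015.
dQ/dI = 53.58/I = 0.00571703 at this income.
η = (dQ/dI)·(I/Q) = 0.00571703 × (9372/378.015) = 0.142.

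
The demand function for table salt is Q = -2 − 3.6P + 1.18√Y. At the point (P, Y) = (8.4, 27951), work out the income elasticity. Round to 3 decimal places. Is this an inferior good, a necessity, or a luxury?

0.598 (necessity)

At P = 8.4, Y = 27951: Q = 165.039.
Holding P constant, ∂Q/∂Y = 1.18/(2√Y) = 0.00352901.
η_Y = (∂Q/∂Y)·(Y/Q) = 0.00352901 × (27951/165.039) = 0.598.
Since 0 < η < 1, this is a necessity.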